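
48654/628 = 77 + 149/314 = 77.47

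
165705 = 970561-804856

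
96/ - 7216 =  - 6/451=- 0.01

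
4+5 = 9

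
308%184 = 124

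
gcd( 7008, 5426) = 2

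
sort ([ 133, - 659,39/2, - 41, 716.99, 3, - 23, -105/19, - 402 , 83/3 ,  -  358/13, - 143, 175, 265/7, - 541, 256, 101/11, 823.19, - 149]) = [ - 659 , - 541,- 402, - 149 , - 143 , - 41, - 358/13,-23, - 105/19 , 3, 101/11, 39/2, 83/3, 265/7,133,  175, 256, 716.99,823.19] 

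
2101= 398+1703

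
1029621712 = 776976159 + 252645553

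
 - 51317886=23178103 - 74495989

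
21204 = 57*372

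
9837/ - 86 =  - 115 + 53/86 = - 114.38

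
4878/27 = 180 + 2/3= 180.67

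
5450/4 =1362 + 1/2 = 1362.50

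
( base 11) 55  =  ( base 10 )60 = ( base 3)2020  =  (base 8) 74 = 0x3C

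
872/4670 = 436/2335 = 0.19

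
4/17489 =4/17489 = 0.00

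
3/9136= 3/9136=0.00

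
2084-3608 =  - 1524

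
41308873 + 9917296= 51226169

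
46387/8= 5798  +  3/8 = 5798.38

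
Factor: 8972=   2^2  *2243^1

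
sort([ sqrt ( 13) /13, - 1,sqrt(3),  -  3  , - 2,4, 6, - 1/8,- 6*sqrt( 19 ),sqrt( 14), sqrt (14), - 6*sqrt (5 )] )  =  [ - 6*  sqrt( 19), - 6*sqrt( 5) , - 3,  -  2, - 1,-1/8,sqrt( 13) /13,sqrt( 3 ), sqrt ( 14), sqrt( 14), 4, 6]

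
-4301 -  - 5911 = 1610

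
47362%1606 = 788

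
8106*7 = 56742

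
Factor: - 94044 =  - 2^2*3^1*17^1*461^1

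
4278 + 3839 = 8117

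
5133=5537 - 404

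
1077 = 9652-8575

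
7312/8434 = 3656/4217 = 0.87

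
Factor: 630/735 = 2^1 * 3^1*7^(-1 ) = 6/7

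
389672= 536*727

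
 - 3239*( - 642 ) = 2079438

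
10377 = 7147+3230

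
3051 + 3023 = 6074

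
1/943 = 1/943   =  0.00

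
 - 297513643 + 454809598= 157295955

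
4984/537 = 9 + 151/537 = 9.28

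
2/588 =1/294   =  0.00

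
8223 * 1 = 8223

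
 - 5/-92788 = 5/92788 = 0.00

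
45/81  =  5/9=0.56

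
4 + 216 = 220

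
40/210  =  4/21 =0.19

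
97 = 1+96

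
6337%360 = 217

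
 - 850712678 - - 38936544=-811776134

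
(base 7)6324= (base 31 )29M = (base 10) 2223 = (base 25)3DN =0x8AF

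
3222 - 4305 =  - 1083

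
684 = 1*684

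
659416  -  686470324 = - 685810908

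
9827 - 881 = 8946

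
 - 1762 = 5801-7563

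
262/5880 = 131/2940= 0.04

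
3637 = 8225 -4588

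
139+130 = 269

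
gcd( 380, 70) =10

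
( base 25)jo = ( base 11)414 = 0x1F3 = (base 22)10F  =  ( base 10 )499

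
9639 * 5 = 48195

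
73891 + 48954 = 122845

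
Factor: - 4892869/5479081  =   - 61^ ( - 1 ) * 971^1 * 5039^1*89821^( - 1) 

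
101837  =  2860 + 98977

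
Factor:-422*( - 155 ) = 2^1*5^1 * 31^1*211^1 =65410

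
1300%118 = 2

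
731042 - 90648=640394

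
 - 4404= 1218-5622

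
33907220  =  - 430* (-78854 ) 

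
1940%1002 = 938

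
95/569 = 95/569 = 0.17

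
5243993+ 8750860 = 13994853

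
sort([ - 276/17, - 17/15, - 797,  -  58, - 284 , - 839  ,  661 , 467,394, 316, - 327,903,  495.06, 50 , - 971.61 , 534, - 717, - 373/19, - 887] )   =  [-971.61, - 887, - 839, - 797,- 717,- 327, - 284, -58  , - 373/19, - 276/17,-17/15  ,  50,316,394, 467 , 495.06,534,661, 903 ] 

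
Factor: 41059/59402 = 2^( - 1)*7^(-1)*19^1*2161^1*4243^(-1) 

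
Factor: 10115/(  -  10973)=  - 5^1*7^1*17^2*10973^(  -  1) 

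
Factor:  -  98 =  - 2^1  *7^2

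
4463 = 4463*1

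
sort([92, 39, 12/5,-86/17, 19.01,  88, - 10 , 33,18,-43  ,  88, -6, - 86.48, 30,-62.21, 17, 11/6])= [ - 86.48, -62.21,  -  43,-10,- 6, - 86/17, 11/6,  12/5, 17,18, 19.01, 30, 33, 39, 88, 88, 92] 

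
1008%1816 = 1008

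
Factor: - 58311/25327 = - 99/43 = -3^2 * 11^1 *43^( - 1)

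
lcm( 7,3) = 21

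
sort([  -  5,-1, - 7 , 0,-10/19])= [ - 7, - 5,-1, - 10/19,  0] 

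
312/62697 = 104/20899= 0.00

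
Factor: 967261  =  967261^1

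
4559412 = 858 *5314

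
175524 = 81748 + 93776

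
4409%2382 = 2027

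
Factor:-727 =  - 727^1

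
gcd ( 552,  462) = 6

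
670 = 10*67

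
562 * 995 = 559190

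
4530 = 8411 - 3881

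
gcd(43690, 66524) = 2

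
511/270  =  1 + 241/270 = 1.89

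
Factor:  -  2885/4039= - 5^1*7^(-1 )=-  5/7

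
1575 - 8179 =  - 6604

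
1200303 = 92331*13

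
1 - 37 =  -36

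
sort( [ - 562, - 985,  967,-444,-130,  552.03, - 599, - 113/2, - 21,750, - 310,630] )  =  [ - 985, - 599,- 562,  -  444,- 310, - 130, - 113/2,-21,552.03, 630,750,967 ] 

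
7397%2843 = 1711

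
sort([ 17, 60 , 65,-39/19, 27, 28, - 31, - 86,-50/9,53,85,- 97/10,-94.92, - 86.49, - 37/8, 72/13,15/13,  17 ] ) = [ - 94.92,- 86.49, - 86, - 31, - 97/10,-50/9, - 37/8, - 39/19,15/13, 72/13, 17, 17,  27,28,53,60, 65  ,  85 ] 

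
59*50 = 2950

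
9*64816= 583344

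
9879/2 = 9879/2 = 4939.50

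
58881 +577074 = 635955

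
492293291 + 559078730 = 1051372021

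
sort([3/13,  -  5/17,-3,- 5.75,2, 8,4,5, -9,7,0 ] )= [ -9,- 5.75, - 3, - 5/17,0,3/13,2, 4,5,7,8 ] 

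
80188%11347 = 759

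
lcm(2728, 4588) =100936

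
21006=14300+6706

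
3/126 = 1/42 = 0.02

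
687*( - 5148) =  - 3536676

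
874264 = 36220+838044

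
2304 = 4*576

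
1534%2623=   1534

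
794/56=397/28 = 14.18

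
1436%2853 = 1436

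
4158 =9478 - 5320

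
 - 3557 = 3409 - 6966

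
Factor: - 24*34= - 816 = - 2^4 *3^1 * 17^1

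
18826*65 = 1223690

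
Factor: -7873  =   - 7873^1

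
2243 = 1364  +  879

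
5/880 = 1/176 = 0.01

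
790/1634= 395/817 = 0.48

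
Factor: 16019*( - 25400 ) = -2^3*5^2*83^1 * 127^1*193^1 = - 406882600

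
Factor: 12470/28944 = 2^( - 3) * 3^( -3 )*5^1*29^1*43^1*67^( - 1) = 6235/14472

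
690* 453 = 312570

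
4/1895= 4/1895 =0.00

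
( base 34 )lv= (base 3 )1000121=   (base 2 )1011101001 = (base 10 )745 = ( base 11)618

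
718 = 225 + 493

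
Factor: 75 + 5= 2^4 *5^1 = 80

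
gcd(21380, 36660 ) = 20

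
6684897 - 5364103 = 1320794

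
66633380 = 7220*9229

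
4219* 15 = 63285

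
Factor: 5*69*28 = 2^2 * 3^1 * 5^1*7^1*23^1= 9660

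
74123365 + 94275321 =168398686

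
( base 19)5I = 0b1110001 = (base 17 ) 6B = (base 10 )113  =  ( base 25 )4D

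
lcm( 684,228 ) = 684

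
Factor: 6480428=2^2 * 1620107^1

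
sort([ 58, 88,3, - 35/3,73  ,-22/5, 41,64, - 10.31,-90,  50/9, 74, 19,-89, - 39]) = [ - 90, - 89,-39, - 35/3  ,-10.31, - 22/5, 3,50/9,19,  41,58,64,  73,74,88]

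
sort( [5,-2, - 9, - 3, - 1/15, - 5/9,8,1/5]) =[  -  9,  -  3, - 2, - 5/9,  -  1/15,1/5, 5,8]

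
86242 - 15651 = 70591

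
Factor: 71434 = 2^1*11^1*17^1*191^1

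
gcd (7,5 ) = 1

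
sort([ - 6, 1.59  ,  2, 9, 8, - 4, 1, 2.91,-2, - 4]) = [ - 6,-4, - 4, - 2,1, 1.59,2 , 2.91, 8,9]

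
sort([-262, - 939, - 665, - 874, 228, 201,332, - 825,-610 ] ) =[ - 939, - 874, - 825, - 665, - 610,  -  262, 201,228, 332 ]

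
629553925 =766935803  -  137381878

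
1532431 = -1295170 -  - 2827601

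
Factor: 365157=3^2*13^1*3121^1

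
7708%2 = 0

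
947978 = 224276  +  723702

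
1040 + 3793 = 4833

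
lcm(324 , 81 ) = 324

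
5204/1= 5204 = 5204.00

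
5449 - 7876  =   - 2427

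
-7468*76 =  - 567568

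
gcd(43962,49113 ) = 51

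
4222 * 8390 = 35422580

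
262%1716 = 262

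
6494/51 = 382/3 = 127.33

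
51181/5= 10236 + 1/5 = 10236.20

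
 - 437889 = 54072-491961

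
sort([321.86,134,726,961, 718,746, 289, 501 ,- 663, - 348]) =[-663, -348,  134, 289,321.86, 501,718,726,746, 961]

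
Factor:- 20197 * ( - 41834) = 844921298 = 2^1*13^1*19^1*1063^1 * 1609^1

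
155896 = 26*5996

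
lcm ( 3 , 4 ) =12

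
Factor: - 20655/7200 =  - 459/160= - 2^(  -  5) * 3^3*5^( - 1 )*17^1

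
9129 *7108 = 64888932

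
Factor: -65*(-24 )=1560  =  2^3*3^1*5^1*13^1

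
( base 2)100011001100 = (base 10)2252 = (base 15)a02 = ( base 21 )525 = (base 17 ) 7d8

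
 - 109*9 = -981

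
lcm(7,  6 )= 42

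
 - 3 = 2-5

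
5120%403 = 284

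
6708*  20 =134160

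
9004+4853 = 13857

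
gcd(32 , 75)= 1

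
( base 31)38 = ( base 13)7A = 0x65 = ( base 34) 2x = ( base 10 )101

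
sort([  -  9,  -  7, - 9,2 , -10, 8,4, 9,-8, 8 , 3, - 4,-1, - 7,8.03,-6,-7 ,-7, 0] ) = [ - 10, - 9, - 9,-8, - 7, - 7, -7, - 7,-6, - 4 ,-1, 0, 2,  3 , 4, 8, 8, 8.03,9 ]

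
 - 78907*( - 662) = 52236434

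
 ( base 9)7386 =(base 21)c66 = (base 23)a5j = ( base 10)5424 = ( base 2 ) 1010100110000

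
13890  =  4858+9032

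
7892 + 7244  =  15136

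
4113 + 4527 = 8640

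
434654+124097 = 558751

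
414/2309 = 414/2309  =  0.18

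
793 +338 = 1131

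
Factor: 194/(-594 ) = -3^(  -  3 )*11^(-1 )*97^1 = - 97/297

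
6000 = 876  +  5124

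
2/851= 2/851 = 0.00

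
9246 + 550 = 9796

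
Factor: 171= 3^2*19^1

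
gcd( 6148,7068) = 4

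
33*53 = 1749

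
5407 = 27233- 21826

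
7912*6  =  47472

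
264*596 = 157344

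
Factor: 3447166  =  2^1*1723583^1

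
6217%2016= 169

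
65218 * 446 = 29087228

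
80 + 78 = 158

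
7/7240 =7/7240 =0.00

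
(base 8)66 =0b110110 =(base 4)312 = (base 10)54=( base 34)1K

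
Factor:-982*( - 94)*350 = 32307800 =2^3*5^2*7^1*47^1*491^1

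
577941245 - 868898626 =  - 290957381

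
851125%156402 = 69115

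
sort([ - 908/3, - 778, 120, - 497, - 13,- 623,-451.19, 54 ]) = [ - 778, - 623, - 497, - 451.19,  -  908/3, -13, 54,120] 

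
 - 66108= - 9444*7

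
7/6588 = 7/6588 = 0.00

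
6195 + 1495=7690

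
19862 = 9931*2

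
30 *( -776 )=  - 23280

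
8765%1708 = 225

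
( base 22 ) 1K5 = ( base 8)1641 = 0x3A1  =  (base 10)929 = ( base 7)2465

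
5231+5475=10706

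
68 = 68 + 0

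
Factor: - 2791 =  - 2791^1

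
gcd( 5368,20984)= 488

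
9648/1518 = 1608/253 = 6.36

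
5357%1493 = 878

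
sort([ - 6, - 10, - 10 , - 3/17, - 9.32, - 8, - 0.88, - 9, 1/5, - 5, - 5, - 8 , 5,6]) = [ - 10, - 10,-9.32, - 9, - 8, - 8, - 6, - 5,-5, - 0.88, - 3/17,1/5,  5, 6] 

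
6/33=2/11 = 0.18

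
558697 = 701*797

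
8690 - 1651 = 7039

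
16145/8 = 16145/8 = 2018.12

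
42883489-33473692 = 9409797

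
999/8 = 124  +  7/8 = 124.88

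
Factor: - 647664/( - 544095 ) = 215888/181365 = 2^4*3^(  -  1)* 5^( - 1)*103^1*107^(-1)*113^ ( - 1 )*131^1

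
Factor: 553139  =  553139^1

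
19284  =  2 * 9642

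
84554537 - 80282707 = 4271830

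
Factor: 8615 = 5^1*1723^1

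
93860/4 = 23465 = 23465.00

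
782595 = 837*935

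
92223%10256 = 10175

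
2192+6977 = 9169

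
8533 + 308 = 8841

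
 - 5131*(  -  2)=10262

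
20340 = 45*452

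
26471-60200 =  - 33729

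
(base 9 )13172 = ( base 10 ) 8894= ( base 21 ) K3B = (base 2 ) 10001010111110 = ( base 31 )97s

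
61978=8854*7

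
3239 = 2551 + 688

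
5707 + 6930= 12637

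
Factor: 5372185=5^1*7^1*13^1*11807^1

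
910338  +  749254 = 1659592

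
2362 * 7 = 16534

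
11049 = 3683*3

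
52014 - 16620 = 35394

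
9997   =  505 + 9492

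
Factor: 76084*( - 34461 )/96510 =  -  436988454/16085 = -  2^1  *3^1*5^(  -  1)*7^1*23^1*547^1 *827^1*3217^( - 1)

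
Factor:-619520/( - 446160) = 704/507 = 2^6 * 3^( - 1)*11^1 * 13^(  -  2 ) 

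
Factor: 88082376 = 2^3  *  3^1*1013^1*3623^1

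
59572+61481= 121053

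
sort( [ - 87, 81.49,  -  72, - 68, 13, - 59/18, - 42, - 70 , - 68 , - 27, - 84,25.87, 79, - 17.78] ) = [ - 87, - 84, - 72, - 70,-68  ,-68 , - 42, - 27, - 17.78, - 59/18,13, 25.87 , 79,  81.49] 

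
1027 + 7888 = 8915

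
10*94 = 940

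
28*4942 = 138376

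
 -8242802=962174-9204976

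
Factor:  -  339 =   -  3^1*113^1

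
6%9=6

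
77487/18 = 4304 + 5/6 = 4304.83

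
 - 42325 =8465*(  -  5) 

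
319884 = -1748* (-183 )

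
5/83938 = 5/83938 = 0.00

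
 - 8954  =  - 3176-5778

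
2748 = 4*687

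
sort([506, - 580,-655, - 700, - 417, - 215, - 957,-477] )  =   [ - 957,- 700, - 655, - 580, - 477 , -417, - 215, 506]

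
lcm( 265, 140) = 7420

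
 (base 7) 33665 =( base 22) hff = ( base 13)3B96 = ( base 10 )8573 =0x217d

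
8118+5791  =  13909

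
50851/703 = 72+235/703 = 72.33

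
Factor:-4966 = - 2^1*13^1*191^1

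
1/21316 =1/21316 = 0.00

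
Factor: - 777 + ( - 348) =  - 1125 = - 3^2 * 5^3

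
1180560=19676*60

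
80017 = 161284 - 81267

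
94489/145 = 651 + 94/145 = 651.65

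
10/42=5/21 = 0.24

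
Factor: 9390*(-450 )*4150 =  - 17535825000 = - 2^3*3^3*5^5*83^1*313^1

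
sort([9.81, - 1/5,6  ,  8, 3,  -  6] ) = [ - 6, - 1/5, 3,6,8,9.81 ] 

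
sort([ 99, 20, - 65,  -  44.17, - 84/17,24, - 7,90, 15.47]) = [-65 , - 44.17,  -  7, - 84/17, 15.47, 20, 24, 90 , 99]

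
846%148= 106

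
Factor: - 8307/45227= - 9/49=- 3^2*7^( - 2) 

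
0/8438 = 0 = 0.00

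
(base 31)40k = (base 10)3864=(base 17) D65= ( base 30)48O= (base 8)7430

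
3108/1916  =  1 + 298/479 = 1.62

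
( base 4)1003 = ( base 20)37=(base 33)21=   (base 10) 67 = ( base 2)1000011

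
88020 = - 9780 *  ( - 9)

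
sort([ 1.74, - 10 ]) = [ - 10, 1.74]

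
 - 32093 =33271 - 65364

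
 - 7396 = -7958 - - 562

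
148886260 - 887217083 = -738330823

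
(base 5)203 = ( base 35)1I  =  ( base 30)1N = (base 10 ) 53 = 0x35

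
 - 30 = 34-64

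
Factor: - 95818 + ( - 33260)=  - 129078 =- 2^1 * 3^2*71^1*101^1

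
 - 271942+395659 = 123717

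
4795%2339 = 117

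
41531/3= 41531/3 = 13843.67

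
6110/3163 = 1  +  2947/3163 = 1.93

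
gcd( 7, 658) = 7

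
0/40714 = 0 = 0.00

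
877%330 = 217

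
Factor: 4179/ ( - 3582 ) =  - 7/6 = -2^ (-1)*3^ ( - 1)*7^1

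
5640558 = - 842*( - 6699)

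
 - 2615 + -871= -3486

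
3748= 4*937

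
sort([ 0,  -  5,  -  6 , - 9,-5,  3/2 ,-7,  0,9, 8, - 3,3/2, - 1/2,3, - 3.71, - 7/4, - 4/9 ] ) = [ - 9, - 7, - 6, -5  , - 5, - 3.71, - 3 , - 7/4,-1/2,-4/9 , 0,0, 3/2,3/2 , 3,8,9 ]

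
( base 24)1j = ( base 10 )43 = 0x2B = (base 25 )1i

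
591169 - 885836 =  - 294667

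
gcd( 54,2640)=6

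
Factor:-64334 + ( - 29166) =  - 2^2*5^3 *11^1*17^1 = -93500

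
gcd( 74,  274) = 2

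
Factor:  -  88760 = -2^3*5^1*7^1*317^1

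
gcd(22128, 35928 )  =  24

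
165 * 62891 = 10377015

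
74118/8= 9264+ 3/4 = 9264.75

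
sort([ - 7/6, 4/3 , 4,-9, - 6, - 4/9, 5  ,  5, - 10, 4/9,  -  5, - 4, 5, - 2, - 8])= [ - 10, - 9 , - 8, - 6,-5, - 4, - 2,-7/6, - 4/9,4/9,4/3,4, 5, 5, 5 ] 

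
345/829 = 345/829  =  0.42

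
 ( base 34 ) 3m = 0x7c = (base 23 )59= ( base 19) 6A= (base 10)124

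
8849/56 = 8849/56 =158.02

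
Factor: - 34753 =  - 23^1*1511^1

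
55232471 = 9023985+46208486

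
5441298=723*7526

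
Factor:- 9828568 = -2^3*1228571^1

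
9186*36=330696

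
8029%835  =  514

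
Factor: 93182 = 2^1 * 46591^1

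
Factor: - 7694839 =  -41^1*59^1 * 3181^1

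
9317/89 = 104  +  61/89 = 104.69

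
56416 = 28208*2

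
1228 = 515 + 713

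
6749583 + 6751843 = 13501426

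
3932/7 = 561 + 5/7 = 561.71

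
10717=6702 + 4015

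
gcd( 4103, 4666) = 1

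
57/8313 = 19/2771  =  0.01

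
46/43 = 1 + 3/43 = 1.07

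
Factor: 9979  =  17^1*587^1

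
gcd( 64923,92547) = 3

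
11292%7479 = 3813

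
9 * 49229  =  443061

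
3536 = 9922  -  6386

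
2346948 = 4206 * 558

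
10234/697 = 14 + 28/41= 14.68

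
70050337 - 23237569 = 46812768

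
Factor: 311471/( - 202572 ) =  - 941/612 = - 2^( - 2)*3^ (-2)*17^( - 1)*941^1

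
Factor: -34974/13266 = - 11^(-1)*29^1 = - 29/11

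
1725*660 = 1138500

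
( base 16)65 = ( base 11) 92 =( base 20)51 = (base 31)38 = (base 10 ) 101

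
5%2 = 1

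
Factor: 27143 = 27143^1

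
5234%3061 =2173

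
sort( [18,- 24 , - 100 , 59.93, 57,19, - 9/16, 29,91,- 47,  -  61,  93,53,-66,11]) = [- 100, - 66, - 61, - 47, - 24, -9/16,11, 18,19,29, 53,57,59.93, 91,93] 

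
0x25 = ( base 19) 1I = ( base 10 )37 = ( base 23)1e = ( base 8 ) 45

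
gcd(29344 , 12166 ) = 14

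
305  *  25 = 7625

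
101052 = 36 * 2807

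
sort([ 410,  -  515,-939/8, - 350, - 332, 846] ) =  [ - 515,- 350 ,-332, -939/8,410,846 ] 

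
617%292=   33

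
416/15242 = 208/7621 = 0.03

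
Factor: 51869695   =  5^1*10373939^1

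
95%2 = 1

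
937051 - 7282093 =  - 6345042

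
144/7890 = 24/1315 = 0.02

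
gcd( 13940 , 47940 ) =340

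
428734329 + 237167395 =665901724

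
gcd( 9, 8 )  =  1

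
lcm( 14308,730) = 71540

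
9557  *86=821902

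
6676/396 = 16 + 85/99 = 16.86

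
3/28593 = 1/9531 = 0.00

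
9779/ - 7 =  - 1397 + 0/1 = - 1397.00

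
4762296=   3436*1386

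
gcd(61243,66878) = 7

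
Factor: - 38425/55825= - 7^( - 1) * 11^(-1)*53^1 = - 53/77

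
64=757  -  693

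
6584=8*823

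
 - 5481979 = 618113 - 6100092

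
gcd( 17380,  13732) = 4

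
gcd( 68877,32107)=1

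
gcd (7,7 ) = 7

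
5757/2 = 5757/2=2878.50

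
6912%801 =504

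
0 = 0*1944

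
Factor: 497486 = 2^1*11^1 * 22613^1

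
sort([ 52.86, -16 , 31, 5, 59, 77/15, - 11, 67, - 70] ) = [-70,-16,  -  11, 5, 77/15,31, 52.86, 59,67]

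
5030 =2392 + 2638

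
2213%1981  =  232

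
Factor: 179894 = 2^1*11^1*13^1*17^1*37^1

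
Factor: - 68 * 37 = -2516 = - 2^2  *17^1*37^1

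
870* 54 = 46980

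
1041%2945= 1041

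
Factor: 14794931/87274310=2^( - 1 )*5^( - 1)*37^1*281^1*1423^1*8727431^( - 1)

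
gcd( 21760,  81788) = 4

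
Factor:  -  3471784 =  - 2^3*37^2*317^1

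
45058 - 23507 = 21551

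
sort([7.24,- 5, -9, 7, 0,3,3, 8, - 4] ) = [-9, - 5, - 4,0,3, 3, 7, 7.24, 8]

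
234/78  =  3 = 3.00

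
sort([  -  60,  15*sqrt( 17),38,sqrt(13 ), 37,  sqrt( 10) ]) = [ - 60, sqrt(10),sqrt( 13 ), 37,38, 15*sqrt( 17)]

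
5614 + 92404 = 98018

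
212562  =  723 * 294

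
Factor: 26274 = 2^1 *3^1*29^1*151^1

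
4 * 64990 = 259960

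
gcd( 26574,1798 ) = 2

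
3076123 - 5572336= - 2496213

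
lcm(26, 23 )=598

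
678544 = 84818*8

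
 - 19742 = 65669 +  - 85411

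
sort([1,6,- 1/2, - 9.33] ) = [ - 9.33, - 1/2, 1,6 ] 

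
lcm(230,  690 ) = 690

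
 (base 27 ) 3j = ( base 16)64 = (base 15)6a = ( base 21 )4g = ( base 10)100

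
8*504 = 4032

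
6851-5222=1629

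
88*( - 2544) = -223872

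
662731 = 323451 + 339280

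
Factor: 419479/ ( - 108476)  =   - 727/188 = - 2^( - 2)*47^( - 1 )*727^1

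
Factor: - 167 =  - 167^1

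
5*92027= 460135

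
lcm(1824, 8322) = 133152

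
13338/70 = 6669/35 = 190.54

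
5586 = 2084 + 3502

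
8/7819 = 8/7819  =  0.00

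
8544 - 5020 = 3524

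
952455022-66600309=885854713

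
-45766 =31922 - 77688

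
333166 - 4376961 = -4043795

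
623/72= 623/72 = 8.65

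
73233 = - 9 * ( - 8137)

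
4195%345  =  55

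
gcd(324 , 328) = 4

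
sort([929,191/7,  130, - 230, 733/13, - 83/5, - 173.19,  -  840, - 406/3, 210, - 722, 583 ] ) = [ - 840, - 722, - 230, - 173.19,  -  406/3, - 83/5, 191/7,733/13, 130,210, 583, 929]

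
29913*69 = 2063997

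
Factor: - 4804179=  - 3^1*137^1*11689^1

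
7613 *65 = 494845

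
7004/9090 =3502/4545 = 0.77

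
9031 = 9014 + 17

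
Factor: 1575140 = 2^2 * 5^1*7^1 * 11251^1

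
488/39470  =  244/19735 = 0.01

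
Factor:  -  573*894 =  - 2^1*3^2*149^1*191^1=- 512262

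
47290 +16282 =63572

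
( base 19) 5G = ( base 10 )111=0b1101111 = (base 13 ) 87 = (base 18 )63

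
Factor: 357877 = 13^1*27529^1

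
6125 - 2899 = 3226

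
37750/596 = 18875/298 = 63.34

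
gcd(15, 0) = 15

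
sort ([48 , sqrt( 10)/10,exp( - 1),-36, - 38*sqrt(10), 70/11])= [ -38*sqrt( 10) , - 36,  sqrt(10 ) /10,exp( - 1), 70/11 , 48 ]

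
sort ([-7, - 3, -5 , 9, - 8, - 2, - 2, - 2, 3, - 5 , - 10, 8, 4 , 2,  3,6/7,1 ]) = [ - 10,-8, - 7,-5, - 5,-3,-2, - 2, - 2,6/7,  1, 2, 3,  3,4,8, 9] 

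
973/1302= 139/186 = 0.75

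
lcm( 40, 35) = 280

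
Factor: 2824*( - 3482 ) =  - 9833168 = - 2^4*353^1*1741^1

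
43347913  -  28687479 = 14660434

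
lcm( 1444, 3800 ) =72200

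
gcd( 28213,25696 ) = 1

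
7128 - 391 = 6737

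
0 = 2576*0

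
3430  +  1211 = 4641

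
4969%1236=25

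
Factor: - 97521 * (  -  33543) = 3271146903 = 3^3*3727^1*32507^1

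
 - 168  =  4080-4248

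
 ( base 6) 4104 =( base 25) 1B4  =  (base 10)904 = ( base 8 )1610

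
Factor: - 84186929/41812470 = - 2^(-1 )*3^( - 3 ) * 5^( - 1) * 7^( - 1 )  *  19^1*22123^( - 1 ) * 4430891^1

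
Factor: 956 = 2^2*239^1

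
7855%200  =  55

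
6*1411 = 8466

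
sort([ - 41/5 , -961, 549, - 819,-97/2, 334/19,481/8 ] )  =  [ - 961, - 819, - 97/2, - 41/5,334/19, 481/8,549 ]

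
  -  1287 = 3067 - 4354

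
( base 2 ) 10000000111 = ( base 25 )1g6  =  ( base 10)1031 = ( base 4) 100013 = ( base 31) 128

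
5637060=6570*858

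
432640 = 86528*5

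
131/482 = 131/482 = 0.27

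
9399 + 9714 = 19113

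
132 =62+70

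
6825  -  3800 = 3025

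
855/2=855/2 = 427.50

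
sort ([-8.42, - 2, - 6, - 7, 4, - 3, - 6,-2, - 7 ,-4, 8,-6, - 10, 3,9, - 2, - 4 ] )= [ - 10, - 8.42,-7, - 7, - 6, - 6,- 6, - 4, - 4,-3, - 2, - 2, - 2,3,4, 8, 9 ] 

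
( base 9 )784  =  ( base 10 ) 643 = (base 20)1c3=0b1010000011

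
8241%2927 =2387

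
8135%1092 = 491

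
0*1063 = 0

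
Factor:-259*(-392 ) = 2^3*7^3 * 37^1 = 101528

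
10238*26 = 266188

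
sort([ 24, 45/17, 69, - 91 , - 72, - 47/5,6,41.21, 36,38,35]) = [ - 91,  -  72, - 47/5 , 45/17, 6, 24, 35, 36, 38,41.21, 69] 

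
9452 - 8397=1055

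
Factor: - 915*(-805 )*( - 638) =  - 469934850  =  - 2^1 * 3^1*5^2*7^1*11^1*23^1*29^1*61^1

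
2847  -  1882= 965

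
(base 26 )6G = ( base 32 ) 5c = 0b10101100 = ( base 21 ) 84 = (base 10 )172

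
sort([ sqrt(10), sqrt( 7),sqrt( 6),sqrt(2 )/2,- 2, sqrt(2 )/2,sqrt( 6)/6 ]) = [ - 2, sqrt( 6 ) /6, sqrt(2)/2,sqrt(2)/2,sqrt(6), sqrt (7), sqrt(10 ) ]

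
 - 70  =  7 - 77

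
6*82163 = 492978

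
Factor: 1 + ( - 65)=- 64=- 2^6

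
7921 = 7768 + 153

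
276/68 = 69/17 = 4.06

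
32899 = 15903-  - 16996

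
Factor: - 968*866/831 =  - 838288/831 = -  2^4*3^( - 1 )*11^2 * 277^( - 1)*433^1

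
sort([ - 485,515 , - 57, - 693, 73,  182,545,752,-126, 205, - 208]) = [ - 693, - 485, - 208, - 126, - 57,73, 182, 205, 515,545,752]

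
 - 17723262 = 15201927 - 32925189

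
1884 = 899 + 985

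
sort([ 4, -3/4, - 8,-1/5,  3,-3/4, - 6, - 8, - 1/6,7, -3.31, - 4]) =[ -8, - 8, - 6, - 4,-3.31,-3/4, - 3/4 , - 1/5, - 1/6, 3, 4, 7 ] 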